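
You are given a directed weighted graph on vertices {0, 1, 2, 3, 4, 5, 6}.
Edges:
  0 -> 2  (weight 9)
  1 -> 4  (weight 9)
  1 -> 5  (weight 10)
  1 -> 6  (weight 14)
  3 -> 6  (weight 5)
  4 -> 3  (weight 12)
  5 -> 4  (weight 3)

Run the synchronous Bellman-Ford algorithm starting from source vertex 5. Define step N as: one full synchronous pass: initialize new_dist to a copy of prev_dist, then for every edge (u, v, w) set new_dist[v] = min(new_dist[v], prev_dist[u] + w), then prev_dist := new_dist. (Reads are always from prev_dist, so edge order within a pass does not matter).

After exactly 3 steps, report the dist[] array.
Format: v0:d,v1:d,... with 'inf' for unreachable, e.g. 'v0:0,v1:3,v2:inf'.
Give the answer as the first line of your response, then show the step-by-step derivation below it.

v0:inf,v1:inf,v2:inf,v3:15,v4:3,v5:0,v6:20

step 1: dist = v0:inf,v1:inf,v2:inf,v3:inf,v4:3,v5:0,v6:inf
step 2: dist = v0:inf,v1:inf,v2:inf,v3:15,v4:3,v5:0,v6:inf
step 3: dist = v0:inf,v1:inf,v2:inf,v3:15,v4:3,v5:0,v6:20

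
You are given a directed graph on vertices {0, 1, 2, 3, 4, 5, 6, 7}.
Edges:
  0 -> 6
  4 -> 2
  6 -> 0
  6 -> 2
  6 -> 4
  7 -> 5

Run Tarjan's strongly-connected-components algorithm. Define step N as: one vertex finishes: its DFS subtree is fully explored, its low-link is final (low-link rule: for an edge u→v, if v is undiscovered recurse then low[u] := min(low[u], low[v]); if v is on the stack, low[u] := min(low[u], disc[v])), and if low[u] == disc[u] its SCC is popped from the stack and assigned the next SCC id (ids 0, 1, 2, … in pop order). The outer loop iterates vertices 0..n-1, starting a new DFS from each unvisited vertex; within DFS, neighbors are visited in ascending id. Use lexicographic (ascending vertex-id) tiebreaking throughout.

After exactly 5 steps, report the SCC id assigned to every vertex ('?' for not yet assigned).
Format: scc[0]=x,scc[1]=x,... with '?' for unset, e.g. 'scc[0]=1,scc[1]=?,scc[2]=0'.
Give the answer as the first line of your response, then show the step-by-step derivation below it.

scc[0]=2,scc[1]=3,scc[2]=0,scc[3]=?,scc[4]=1,scc[5]=?,scc[6]=2,scc[7]=?

step 1: low=(low[0]=0,low[1]=?,low[2]=2,low[3]=?,low[4]=?,low[5]=?,low[6]=0,low[7]=?); scc=(scc[0]=?,scc[1]=?,scc[2]=0,scc[3]=?,scc[4]=?,scc[5]=?,scc[6]=?,scc[7]=?)
step 2: low=(low[0]=0,low[1]=?,low[2]=2,low[3]=?,low[4]=3,low[5]=?,low[6]=0,low[7]=?); scc=(scc[0]=?,scc[1]=?,scc[2]=0,scc[3]=?,scc[4]=1,scc[5]=?,scc[6]=?,scc[7]=?)
step 3: low=(low[0]=0,low[1]=?,low[2]=2,low[3]=?,low[4]=3,low[5]=?,low[6]=0,low[7]=?); scc=(scc[0]=?,scc[1]=?,scc[2]=0,scc[3]=?,scc[4]=1,scc[5]=?,scc[6]=?,scc[7]=?)
step 4: low=(low[0]=0,low[1]=?,low[2]=2,low[3]=?,low[4]=3,low[5]=?,low[6]=0,low[7]=?); scc=(scc[0]=2,scc[1]=?,scc[2]=0,scc[3]=?,scc[4]=1,scc[5]=?,scc[6]=2,scc[7]=?)
step 5: low=(low[0]=0,low[1]=4,low[2]=2,low[3]=?,low[4]=3,low[5]=?,low[6]=0,low[7]=?); scc=(scc[0]=2,scc[1]=3,scc[2]=0,scc[3]=?,scc[4]=1,scc[5]=?,scc[6]=2,scc[7]=?)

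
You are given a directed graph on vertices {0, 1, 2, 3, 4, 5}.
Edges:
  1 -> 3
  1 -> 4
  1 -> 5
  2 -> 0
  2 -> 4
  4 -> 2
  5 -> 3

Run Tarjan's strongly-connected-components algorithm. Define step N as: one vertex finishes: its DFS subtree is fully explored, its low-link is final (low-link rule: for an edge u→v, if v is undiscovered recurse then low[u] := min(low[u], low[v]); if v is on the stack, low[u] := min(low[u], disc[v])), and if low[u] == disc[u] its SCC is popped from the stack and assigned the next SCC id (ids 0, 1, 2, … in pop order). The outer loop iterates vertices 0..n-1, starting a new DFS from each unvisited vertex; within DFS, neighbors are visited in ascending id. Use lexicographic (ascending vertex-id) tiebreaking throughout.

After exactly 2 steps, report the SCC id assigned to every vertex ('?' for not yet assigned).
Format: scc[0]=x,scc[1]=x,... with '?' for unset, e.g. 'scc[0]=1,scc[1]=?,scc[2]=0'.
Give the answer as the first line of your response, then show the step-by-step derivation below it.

scc[0]=0,scc[1]=?,scc[2]=?,scc[3]=1,scc[4]=?,scc[5]=?

step 1: low=(low[0]=0,low[1]=?,low[2]=?,low[3]=?,low[4]=?,low[5]=?); scc=(scc[0]=0,scc[1]=?,scc[2]=?,scc[3]=?,scc[4]=?,scc[5]=?)
step 2: low=(low[0]=0,low[1]=1,low[2]=?,low[3]=2,low[4]=?,low[5]=?); scc=(scc[0]=0,scc[1]=?,scc[2]=?,scc[3]=1,scc[4]=?,scc[5]=?)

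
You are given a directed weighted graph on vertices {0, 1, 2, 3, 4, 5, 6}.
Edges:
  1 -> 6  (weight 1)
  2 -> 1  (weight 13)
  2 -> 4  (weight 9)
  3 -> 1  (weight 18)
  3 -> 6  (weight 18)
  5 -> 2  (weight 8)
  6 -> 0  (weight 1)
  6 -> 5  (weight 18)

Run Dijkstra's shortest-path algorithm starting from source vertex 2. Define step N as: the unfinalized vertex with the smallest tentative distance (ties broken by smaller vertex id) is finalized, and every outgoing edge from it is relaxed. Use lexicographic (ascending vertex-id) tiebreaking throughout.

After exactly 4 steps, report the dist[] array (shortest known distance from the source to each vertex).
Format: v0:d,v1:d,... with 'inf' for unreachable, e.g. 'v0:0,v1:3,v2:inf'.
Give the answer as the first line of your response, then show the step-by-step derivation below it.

v0:15,v1:13,v2:0,v3:inf,v4:9,v5:32,v6:14

step 1: dist = v0:inf,v1:13,v2:0,v3:inf,v4:9,v5:inf,v6:inf
step 2: dist = v0:inf,v1:13,v2:0,v3:inf,v4:9,v5:inf,v6:inf
step 3: dist = v0:inf,v1:13,v2:0,v3:inf,v4:9,v5:inf,v6:14
step 4: dist = v0:15,v1:13,v2:0,v3:inf,v4:9,v5:32,v6:14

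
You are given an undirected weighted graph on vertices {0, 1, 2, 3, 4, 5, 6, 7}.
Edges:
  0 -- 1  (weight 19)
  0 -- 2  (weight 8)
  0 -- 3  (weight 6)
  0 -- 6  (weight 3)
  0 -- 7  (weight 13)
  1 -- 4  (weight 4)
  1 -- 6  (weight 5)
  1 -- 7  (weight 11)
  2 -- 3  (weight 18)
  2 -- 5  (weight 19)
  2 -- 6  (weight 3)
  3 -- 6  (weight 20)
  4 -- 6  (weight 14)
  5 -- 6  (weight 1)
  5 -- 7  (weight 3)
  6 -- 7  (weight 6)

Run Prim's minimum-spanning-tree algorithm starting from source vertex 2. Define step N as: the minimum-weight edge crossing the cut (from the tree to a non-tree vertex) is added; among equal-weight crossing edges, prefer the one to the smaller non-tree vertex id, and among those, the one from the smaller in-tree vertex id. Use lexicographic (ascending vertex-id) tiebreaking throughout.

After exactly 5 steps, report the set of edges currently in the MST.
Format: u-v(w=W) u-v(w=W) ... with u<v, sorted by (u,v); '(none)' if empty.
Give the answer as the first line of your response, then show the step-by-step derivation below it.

0-6(w=3) 1-6(w=5) 2-6(w=3) 5-6(w=1) 5-7(w=3)

step 1: add edge 2-6 (w=3); MST = {2-6(w=3)}
step 2: add edge 5-6 (w=1); MST = {2-6(w=3) 5-6(w=1)}
step 3: add edge 0-6 (w=3); MST = {0-6(w=3) 2-6(w=3) 5-6(w=1)}
step 4: add edge 5-7 (w=3); MST = {0-6(w=3) 2-6(w=3) 5-6(w=1) 5-7(w=3)}
step 5: add edge 1-6 (w=5); MST = {0-6(w=3) 1-6(w=5) 2-6(w=3) 5-6(w=1) 5-7(w=3)}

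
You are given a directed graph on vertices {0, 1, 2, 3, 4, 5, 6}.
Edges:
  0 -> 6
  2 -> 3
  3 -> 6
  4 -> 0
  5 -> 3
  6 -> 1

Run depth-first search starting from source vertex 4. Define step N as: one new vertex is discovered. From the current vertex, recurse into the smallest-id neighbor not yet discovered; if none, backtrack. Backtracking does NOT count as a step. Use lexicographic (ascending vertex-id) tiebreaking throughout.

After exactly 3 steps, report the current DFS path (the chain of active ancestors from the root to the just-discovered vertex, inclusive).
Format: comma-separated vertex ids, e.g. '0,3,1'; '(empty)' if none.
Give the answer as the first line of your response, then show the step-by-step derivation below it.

4,0,6

step 1: discover 4; path=4; order=4
step 2: discover 0; path=4>0; order=4,0
step 3: discover 6; path=4>0>6; order=4,0,6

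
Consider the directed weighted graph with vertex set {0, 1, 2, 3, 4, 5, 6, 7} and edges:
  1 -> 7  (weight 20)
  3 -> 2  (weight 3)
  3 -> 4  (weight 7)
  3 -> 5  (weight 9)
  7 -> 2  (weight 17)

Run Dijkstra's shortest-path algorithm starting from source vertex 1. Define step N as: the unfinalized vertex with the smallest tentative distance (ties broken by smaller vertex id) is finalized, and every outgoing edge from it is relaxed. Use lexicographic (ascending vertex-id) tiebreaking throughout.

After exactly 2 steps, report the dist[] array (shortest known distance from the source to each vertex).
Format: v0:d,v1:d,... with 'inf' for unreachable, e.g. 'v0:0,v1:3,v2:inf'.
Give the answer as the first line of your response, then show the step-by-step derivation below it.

v0:inf,v1:0,v2:37,v3:inf,v4:inf,v5:inf,v6:inf,v7:20

step 1: dist = v0:inf,v1:0,v2:inf,v3:inf,v4:inf,v5:inf,v6:inf,v7:20
step 2: dist = v0:inf,v1:0,v2:37,v3:inf,v4:inf,v5:inf,v6:inf,v7:20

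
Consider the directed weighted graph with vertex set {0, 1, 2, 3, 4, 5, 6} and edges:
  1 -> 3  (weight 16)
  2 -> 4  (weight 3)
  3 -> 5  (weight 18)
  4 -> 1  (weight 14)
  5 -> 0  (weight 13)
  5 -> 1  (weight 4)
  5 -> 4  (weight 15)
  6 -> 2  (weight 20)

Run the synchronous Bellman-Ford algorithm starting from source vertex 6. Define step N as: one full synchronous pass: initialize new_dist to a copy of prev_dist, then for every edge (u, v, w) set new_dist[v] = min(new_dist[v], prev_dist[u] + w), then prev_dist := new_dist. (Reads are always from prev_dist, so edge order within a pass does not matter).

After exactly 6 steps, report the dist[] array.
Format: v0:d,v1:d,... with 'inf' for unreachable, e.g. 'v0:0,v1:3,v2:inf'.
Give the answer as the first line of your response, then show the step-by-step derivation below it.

v0:84,v1:37,v2:20,v3:53,v4:23,v5:71,v6:0

step 1: dist = v0:inf,v1:inf,v2:20,v3:inf,v4:inf,v5:inf,v6:0
step 2: dist = v0:inf,v1:inf,v2:20,v3:inf,v4:23,v5:inf,v6:0
step 3: dist = v0:inf,v1:37,v2:20,v3:inf,v4:23,v5:inf,v6:0
step 4: dist = v0:inf,v1:37,v2:20,v3:53,v4:23,v5:inf,v6:0
step 5: dist = v0:inf,v1:37,v2:20,v3:53,v4:23,v5:71,v6:0
step 6: dist = v0:84,v1:37,v2:20,v3:53,v4:23,v5:71,v6:0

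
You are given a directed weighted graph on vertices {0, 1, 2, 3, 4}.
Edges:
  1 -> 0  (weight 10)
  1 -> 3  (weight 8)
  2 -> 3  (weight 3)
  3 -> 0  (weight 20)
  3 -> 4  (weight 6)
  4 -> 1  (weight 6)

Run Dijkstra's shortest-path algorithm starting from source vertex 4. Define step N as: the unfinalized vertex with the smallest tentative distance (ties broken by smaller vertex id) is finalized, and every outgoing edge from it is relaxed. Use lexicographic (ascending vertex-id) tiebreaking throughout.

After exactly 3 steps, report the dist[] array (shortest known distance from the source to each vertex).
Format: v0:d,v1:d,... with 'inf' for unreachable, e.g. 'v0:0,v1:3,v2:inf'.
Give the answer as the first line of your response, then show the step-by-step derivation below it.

v0:16,v1:6,v2:inf,v3:14,v4:0

step 1: dist = v0:inf,v1:6,v2:inf,v3:inf,v4:0
step 2: dist = v0:16,v1:6,v2:inf,v3:14,v4:0
step 3: dist = v0:16,v1:6,v2:inf,v3:14,v4:0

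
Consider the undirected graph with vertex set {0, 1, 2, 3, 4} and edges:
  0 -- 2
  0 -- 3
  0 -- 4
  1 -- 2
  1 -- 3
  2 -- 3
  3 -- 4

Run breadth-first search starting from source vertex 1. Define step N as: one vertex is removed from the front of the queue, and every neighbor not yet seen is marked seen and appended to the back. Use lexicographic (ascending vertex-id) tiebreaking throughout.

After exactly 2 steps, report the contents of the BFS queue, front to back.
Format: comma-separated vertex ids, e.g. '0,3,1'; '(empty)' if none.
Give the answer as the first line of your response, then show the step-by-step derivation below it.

3,0

step 1: dequeue 1; queue=[2,3]; order=1
step 2: dequeue 2; queue=[3,0]; order=1,2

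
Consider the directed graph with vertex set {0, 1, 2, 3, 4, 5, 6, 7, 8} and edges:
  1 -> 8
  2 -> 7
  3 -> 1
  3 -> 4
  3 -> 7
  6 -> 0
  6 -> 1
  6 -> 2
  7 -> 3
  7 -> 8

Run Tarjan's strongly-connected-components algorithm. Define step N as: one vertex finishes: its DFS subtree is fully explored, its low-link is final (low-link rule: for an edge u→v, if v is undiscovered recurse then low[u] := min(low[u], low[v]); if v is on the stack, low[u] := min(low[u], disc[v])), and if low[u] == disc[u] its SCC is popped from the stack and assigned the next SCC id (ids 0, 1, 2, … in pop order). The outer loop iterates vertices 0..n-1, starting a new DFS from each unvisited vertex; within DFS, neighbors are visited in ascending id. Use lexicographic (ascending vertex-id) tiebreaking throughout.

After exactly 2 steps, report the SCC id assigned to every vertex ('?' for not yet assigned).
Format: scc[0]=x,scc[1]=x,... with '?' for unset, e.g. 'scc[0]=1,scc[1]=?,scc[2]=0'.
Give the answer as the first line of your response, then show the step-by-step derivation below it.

scc[0]=0,scc[1]=?,scc[2]=?,scc[3]=?,scc[4]=?,scc[5]=?,scc[6]=?,scc[7]=?,scc[8]=1

step 1: low=(low[0]=0,low[1]=?,low[2]=?,low[3]=?,low[4]=?,low[5]=?,low[6]=?,low[7]=?,low[8]=?); scc=(scc[0]=0,scc[1]=?,scc[2]=?,scc[3]=?,scc[4]=?,scc[5]=?,scc[6]=?,scc[7]=?,scc[8]=?)
step 2: low=(low[0]=0,low[1]=1,low[2]=?,low[3]=?,low[4]=?,low[5]=?,low[6]=?,low[7]=?,low[8]=2); scc=(scc[0]=0,scc[1]=?,scc[2]=?,scc[3]=?,scc[4]=?,scc[5]=?,scc[6]=?,scc[7]=?,scc[8]=1)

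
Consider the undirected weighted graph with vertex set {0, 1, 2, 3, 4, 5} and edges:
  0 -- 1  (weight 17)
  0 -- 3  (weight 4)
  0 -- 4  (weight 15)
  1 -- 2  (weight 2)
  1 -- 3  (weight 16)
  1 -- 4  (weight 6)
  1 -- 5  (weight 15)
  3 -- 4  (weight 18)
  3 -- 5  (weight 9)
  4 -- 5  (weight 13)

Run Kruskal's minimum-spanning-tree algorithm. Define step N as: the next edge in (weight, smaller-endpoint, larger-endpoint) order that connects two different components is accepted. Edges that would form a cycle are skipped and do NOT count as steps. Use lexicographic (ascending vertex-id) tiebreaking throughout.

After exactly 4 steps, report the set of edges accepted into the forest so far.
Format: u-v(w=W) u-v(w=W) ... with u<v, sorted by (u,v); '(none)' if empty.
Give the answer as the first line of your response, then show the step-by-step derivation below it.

0-3(w=4) 1-2(w=2) 1-4(w=6) 3-5(w=9)

step 1: add edge 1-2 (w=2); MST = {1-2(w=2)}
step 2: add edge 0-3 (w=4); MST = {0-3(w=4) 1-2(w=2)}
step 3: add edge 1-4 (w=6); MST = {0-3(w=4) 1-2(w=2) 1-4(w=6)}
step 4: add edge 3-5 (w=9); MST = {0-3(w=4) 1-2(w=2) 1-4(w=6) 3-5(w=9)}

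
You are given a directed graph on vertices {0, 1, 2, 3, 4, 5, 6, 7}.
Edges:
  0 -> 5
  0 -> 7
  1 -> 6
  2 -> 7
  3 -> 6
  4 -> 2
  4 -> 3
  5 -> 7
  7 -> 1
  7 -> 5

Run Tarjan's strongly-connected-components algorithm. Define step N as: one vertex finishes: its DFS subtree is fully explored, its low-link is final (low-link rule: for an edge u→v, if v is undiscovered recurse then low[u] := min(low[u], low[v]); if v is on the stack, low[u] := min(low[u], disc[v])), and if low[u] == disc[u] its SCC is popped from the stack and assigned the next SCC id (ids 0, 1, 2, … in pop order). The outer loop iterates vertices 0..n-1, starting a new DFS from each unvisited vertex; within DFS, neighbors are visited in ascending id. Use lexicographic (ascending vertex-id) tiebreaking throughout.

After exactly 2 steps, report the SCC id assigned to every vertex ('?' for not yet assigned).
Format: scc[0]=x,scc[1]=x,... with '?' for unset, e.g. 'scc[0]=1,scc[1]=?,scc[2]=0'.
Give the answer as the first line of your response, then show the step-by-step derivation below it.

scc[0]=?,scc[1]=1,scc[2]=?,scc[3]=?,scc[4]=?,scc[5]=?,scc[6]=0,scc[7]=?

step 1: low=(low[0]=0,low[1]=3,low[2]=?,low[3]=?,low[4]=?,low[5]=1,low[6]=4,low[7]=2); scc=(scc[0]=?,scc[1]=?,scc[2]=?,scc[3]=?,scc[4]=?,scc[5]=?,scc[6]=0,scc[7]=?)
step 2: low=(low[0]=0,low[1]=3,low[2]=?,low[3]=?,low[4]=?,low[5]=1,low[6]=4,low[7]=2); scc=(scc[0]=?,scc[1]=1,scc[2]=?,scc[3]=?,scc[4]=?,scc[5]=?,scc[6]=0,scc[7]=?)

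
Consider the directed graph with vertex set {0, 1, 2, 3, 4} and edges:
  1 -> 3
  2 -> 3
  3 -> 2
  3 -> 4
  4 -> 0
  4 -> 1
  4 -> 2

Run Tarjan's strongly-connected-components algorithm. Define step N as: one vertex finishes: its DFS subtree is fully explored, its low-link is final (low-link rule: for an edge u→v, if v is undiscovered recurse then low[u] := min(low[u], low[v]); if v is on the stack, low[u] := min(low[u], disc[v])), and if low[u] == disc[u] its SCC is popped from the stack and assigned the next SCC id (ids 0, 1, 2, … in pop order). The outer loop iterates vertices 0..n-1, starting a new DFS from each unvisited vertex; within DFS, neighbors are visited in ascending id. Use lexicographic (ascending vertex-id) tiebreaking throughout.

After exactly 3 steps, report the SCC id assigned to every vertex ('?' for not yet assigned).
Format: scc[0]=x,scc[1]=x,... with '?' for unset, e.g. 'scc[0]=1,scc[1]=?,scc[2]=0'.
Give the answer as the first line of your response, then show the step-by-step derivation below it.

scc[0]=0,scc[1]=?,scc[2]=?,scc[3]=?,scc[4]=?

step 1: low=(low[0]=0,low[1]=?,low[2]=?,low[3]=?,low[4]=?); scc=(scc[0]=0,scc[1]=?,scc[2]=?,scc[3]=?,scc[4]=?)
step 2: low=(low[0]=0,low[1]=1,low[2]=2,low[3]=2,low[4]=?); scc=(scc[0]=0,scc[1]=?,scc[2]=?,scc[3]=?,scc[4]=?)
step 3: low=(low[0]=0,low[1]=1,low[2]=2,low[3]=2,low[4]=1); scc=(scc[0]=0,scc[1]=?,scc[2]=?,scc[3]=?,scc[4]=?)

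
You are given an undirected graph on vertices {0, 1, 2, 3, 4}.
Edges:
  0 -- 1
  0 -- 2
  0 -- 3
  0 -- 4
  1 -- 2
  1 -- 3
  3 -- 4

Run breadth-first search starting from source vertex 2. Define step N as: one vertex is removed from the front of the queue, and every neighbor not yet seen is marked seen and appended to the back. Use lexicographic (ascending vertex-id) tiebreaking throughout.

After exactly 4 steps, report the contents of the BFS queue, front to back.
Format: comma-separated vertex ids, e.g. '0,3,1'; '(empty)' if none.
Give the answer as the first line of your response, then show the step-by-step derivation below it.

4

step 1: dequeue 2; queue=[0,1]; order=2
step 2: dequeue 0; queue=[1,3,4]; order=2,0
step 3: dequeue 1; queue=[3,4]; order=2,0,1
step 4: dequeue 3; queue=[4]; order=2,0,1,3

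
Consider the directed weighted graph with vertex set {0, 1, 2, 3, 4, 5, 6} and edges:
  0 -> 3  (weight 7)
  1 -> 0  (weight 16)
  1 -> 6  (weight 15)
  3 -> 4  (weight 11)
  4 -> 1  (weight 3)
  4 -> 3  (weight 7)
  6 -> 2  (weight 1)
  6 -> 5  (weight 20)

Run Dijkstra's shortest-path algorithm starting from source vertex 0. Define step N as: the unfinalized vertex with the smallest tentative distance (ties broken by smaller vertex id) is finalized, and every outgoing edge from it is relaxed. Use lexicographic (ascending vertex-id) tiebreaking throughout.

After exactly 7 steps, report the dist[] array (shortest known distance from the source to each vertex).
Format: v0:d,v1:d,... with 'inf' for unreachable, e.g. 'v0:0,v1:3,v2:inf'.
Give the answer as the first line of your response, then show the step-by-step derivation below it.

v0:0,v1:21,v2:37,v3:7,v4:18,v5:56,v6:36

step 1: dist = v0:0,v1:inf,v2:inf,v3:7,v4:inf,v5:inf,v6:inf
step 2: dist = v0:0,v1:inf,v2:inf,v3:7,v4:18,v5:inf,v6:inf
step 3: dist = v0:0,v1:21,v2:inf,v3:7,v4:18,v5:inf,v6:inf
step 4: dist = v0:0,v1:21,v2:inf,v3:7,v4:18,v5:inf,v6:36
step 5: dist = v0:0,v1:21,v2:37,v3:7,v4:18,v5:56,v6:36
step 6: dist = v0:0,v1:21,v2:37,v3:7,v4:18,v5:56,v6:36
step 7: dist = v0:0,v1:21,v2:37,v3:7,v4:18,v5:56,v6:36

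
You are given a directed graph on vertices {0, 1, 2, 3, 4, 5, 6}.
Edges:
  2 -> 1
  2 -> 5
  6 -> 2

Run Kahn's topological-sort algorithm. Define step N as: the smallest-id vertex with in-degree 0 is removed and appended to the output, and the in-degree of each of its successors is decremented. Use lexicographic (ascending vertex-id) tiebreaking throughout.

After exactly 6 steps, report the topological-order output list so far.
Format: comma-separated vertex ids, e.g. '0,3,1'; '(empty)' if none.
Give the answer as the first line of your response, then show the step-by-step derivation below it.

0,3,4,6,2,1

step 1: output 0; order=[0]; indeg=(0,1,1,0,0,1,0)
step 2: output 3; order=[0,3]; indeg=(0,1,1,0,0,1,0)
step 3: output 4; order=[0,3,4]; indeg=(0,1,1,0,0,1,0)
step 4: output 6; order=[0,3,4,6]; indeg=(0,1,0,0,0,1,0)
step 5: output 2; order=[0,3,4,6,2]; indeg=(0,0,0,0,0,0,0)
step 6: output 1; order=[0,3,4,6,2,1]; indeg=(0,0,0,0,0,0,0)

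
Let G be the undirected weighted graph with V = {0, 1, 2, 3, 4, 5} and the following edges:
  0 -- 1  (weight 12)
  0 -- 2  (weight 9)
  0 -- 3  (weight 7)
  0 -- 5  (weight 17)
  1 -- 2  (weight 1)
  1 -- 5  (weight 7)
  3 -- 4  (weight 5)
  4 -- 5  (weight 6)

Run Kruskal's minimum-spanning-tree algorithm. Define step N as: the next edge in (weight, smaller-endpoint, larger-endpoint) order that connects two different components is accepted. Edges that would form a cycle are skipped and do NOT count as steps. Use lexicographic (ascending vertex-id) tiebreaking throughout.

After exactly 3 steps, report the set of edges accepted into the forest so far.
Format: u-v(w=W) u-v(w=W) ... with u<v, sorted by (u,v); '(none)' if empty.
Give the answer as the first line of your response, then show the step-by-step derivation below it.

1-2(w=1) 3-4(w=5) 4-5(w=6)

step 1: add edge 1-2 (w=1); MST = {1-2(w=1)}
step 2: add edge 3-4 (w=5); MST = {1-2(w=1) 3-4(w=5)}
step 3: add edge 4-5 (w=6); MST = {1-2(w=1) 3-4(w=5) 4-5(w=6)}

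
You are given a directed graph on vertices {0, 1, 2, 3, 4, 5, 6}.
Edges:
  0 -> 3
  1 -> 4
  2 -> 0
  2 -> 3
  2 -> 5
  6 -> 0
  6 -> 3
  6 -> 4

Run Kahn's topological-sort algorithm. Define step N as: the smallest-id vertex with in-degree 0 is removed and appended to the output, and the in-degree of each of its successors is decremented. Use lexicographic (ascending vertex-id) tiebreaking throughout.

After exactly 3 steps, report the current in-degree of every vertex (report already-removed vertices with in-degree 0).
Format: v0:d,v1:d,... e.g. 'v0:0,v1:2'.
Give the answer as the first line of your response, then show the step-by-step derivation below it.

v0:1,v1:0,v2:0,v3:2,v4:1,v5:0,v6:0

step 1: output 1; order=[1]; indeg=(2,0,0,3,1,1,0)
step 2: output 2; order=[1,2]; indeg=(1,0,0,2,1,0,0)
step 3: output 5; order=[1,2,5]; indeg=(1,0,0,2,1,0,0)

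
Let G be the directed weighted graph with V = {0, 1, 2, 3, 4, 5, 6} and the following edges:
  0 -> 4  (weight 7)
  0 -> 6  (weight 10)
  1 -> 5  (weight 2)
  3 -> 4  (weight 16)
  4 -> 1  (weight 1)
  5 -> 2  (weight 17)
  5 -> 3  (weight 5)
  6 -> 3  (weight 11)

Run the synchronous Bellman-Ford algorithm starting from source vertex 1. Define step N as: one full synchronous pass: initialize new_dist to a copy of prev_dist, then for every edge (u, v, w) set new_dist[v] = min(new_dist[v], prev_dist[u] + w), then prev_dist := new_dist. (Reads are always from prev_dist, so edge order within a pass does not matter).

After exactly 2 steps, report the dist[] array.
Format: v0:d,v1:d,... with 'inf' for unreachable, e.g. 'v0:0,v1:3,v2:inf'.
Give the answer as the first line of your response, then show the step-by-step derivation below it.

v0:inf,v1:0,v2:19,v3:7,v4:inf,v5:2,v6:inf

step 1: dist = v0:inf,v1:0,v2:inf,v3:inf,v4:inf,v5:2,v6:inf
step 2: dist = v0:inf,v1:0,v2:19,v3:7,v4:inf,v5:2,v6:inf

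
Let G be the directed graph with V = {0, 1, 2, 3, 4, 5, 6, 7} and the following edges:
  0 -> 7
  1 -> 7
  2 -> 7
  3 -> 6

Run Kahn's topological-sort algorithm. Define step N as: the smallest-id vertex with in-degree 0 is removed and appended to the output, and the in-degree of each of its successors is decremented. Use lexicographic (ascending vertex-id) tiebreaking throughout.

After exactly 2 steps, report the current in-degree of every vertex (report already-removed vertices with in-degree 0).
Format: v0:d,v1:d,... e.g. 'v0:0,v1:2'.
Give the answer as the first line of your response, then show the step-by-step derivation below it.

v0:0,v1:0,v2:0,v3:0,v4:0,v5:0,v6:1,v7:1

step 1: output 0; order=[0]; indeg=(0,0,0,0,0,0,1,2)
step 2: output 1; order=[0,1]; indeg=(0,0,0,0,0,0,1,1)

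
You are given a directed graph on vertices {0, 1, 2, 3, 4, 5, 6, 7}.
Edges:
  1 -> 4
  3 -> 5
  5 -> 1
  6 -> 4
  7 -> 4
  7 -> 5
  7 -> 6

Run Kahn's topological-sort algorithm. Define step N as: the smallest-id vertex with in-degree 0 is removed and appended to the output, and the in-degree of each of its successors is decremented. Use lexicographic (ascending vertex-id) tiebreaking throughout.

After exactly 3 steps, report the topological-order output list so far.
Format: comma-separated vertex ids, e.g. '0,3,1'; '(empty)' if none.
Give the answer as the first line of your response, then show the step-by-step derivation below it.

0,2,3

step 1: output 0; order=[0]; indeg=(0,1,0,0,3,2,1,0)
step 2: output 2; order=[0,2]; indeg=(0,1,0,0,3,2,1,0)
step 3: output 3; order=[0,2,3]; indeg=(0,1,0,0,3,1,1,0)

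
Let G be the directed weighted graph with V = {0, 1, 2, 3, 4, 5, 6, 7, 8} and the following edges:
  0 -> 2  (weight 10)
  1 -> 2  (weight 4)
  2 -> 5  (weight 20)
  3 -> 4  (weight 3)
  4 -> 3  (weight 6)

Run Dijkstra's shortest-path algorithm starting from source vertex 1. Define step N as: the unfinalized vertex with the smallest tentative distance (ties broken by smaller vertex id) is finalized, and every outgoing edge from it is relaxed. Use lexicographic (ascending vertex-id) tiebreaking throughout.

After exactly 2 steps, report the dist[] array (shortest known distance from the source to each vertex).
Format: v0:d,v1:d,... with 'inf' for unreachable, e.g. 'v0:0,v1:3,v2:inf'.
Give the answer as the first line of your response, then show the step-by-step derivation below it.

v0:inf,v1:0,v2:4,v3:inf,v4:inf,v5:24,v6:inf,v7:inf,v8:inf

step 1: dist = v0:inf,v1:0,v2:4,v3:inf,v4:inf,v5:inf,v6:inf,v7:inf,v8:inf
step 2: dist = v0:inf,v1:0,v2:4,v3:inf,v4:inf,v5:24,v6:inf,v7:inf,v8:inf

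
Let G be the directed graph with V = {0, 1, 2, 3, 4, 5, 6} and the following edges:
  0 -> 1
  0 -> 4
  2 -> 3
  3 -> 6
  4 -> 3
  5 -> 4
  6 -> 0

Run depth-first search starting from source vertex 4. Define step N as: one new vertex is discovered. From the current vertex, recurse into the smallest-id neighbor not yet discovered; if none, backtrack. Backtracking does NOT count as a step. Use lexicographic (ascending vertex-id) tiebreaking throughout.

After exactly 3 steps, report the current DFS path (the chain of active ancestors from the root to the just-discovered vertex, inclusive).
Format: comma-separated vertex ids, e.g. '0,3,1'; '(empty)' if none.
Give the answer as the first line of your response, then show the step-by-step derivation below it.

4,3,6

step 1: discover 4; path=4; order=4
step 2: discover 3; path=4>3; order=4,3
step 3: discover 6; path=4>3>6; order=4,3,6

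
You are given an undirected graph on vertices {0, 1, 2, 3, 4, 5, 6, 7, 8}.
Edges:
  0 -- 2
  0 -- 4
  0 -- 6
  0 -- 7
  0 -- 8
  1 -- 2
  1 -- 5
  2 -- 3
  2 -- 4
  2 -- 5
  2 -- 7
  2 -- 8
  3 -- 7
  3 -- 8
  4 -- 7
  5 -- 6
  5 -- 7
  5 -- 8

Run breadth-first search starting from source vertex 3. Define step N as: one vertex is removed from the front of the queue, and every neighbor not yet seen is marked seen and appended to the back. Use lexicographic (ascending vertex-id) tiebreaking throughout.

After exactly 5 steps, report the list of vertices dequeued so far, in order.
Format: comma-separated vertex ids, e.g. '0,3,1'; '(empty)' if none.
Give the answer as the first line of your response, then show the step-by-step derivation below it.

3,2,7,8,0

step 1: dequeue 3; queue=[2,7,8]; order=3
step 2: dequeue 2; queue=[7,8,0,1,4,5]; order=3,2
step 3: dequeue 7; queue=[8,0,1,4,5]; order=3,2,7
step 4: dequeue 8; queue=[0,1,4,5]; order=3,2,7,8
step 5: dequeue 0; queue=[1,4,5,6]; order=3,2,7,8,0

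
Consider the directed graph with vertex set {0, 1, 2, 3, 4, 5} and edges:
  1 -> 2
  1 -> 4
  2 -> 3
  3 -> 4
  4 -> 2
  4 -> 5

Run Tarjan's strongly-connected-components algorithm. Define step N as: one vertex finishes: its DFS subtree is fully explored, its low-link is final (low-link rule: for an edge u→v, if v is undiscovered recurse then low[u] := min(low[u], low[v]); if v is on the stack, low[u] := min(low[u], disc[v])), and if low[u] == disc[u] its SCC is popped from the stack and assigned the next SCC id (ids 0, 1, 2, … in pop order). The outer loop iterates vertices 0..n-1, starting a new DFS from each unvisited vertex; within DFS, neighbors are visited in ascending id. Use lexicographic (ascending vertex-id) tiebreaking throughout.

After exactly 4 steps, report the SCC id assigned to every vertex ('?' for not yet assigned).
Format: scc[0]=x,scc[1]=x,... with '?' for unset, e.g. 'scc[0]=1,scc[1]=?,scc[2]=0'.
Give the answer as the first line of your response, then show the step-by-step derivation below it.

scc[0]=0,scc[1]=?,scc[2]=?,scc[3]=?,scc[4]=?,scc[5]=1

step 1: low=(low[0]=0,low[1]=?,low[2]=?,low[3]=?,low[4]=?,low[5]=?); scc=(scc[0]=0,scc[1]=?,scc[2]=?,scc[3]=?,scc[4]=?,scc[5]=?)
step 2: low=(low[0]=0,low[1]=1,low[2]=2,low[3]=3,low[4]=2,low[5]=5); scc=(scc[0]=0,scc[1]=?,scc[2]=?,scc[3]=?,scc[4]=?,scc[5]=1)
step 3: low=(low[0]=0,low[1]=1,low[2]=2,low[3]=3,low[4]=2,low[5]=5); scc=(scc[0]=0,scc[1]=?,scc[2]=?,scc[3]=?,scc[4]=?,scc[5]=1)
step 4: low=(low[0]=0,low[1]=1,low[2]=2,low[3]=2,low[4]=2,low[5]=5); scc=(scc[0]=0,scc[1]=?,scc[2]=?,scc[3]=?,scc[4]=?,scc[5]=1)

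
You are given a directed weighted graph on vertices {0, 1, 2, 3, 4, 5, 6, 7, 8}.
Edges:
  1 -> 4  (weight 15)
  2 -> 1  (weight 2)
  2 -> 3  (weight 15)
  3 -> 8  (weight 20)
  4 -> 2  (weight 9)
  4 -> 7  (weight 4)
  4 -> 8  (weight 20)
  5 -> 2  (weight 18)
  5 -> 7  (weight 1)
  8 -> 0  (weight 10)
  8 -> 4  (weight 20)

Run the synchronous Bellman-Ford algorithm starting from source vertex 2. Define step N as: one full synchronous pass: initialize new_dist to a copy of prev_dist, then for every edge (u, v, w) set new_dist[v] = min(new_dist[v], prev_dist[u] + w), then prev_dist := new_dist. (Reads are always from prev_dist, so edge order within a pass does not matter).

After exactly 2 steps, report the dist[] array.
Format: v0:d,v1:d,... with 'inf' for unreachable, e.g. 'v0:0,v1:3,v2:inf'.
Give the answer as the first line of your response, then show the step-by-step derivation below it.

v0:inf,v1:2,v2:0,v3:15,v4:17,v5:inf,v6:inf,v7:inf,v8:35

step 1: dist = v0:inf,v1:2,v2:0,v3:15,v4:inf,v5:inf,v6:inf,v7:inf,v8:inf
step 2: dist = v0:inf,v1:2,v2:0,v3:15,v4:17,v5:inf,v6:inf,v7:inf,v8:35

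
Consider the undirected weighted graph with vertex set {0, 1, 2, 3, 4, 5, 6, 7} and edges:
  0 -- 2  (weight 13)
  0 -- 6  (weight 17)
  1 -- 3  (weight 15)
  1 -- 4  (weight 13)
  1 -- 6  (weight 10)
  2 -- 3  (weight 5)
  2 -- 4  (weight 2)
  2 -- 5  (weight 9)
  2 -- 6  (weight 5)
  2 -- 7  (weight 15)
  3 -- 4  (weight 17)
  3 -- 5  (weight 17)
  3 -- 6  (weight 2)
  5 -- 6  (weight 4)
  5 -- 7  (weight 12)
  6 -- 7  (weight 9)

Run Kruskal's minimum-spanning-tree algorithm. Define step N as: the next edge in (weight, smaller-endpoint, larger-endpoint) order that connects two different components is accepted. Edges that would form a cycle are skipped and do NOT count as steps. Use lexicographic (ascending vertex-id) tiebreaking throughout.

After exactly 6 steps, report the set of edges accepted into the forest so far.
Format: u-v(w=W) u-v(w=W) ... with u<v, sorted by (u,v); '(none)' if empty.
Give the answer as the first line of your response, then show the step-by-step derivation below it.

1-6(w=10) 2-3(w=5) 2-4(w=2) 3-6(w=2) 5-6(w=4) 6-7(w=9)

step 1: add edge 2-4 (w=2); MST = {2-4(w=2)}
step 2: add edge 3-6 (w=2); MST = {2-4(w=2) 3-6(w=2)}
step 3: add edge 5-6 (w=4); MST = {2-4(w=2) 3-6(w=2) 5-6(w=4)}
step 4: add edge 2-3 (w=5); MST = {2-3(w=5) 2-4(w=2) 3-6(w=2) 5-6(w=4)}
step 5: add edge 6-7 (w=9); MST = {2-3(w=5) 2-4(w=2) 3-6(w=2) 5-6(w=4) 6-7(w=9)}
step 6: add edge 1-6 (w=10); MST = {1-6(w=10) 2-3(w=5) 2-4(w=2) 3-6(w=2) 5-6(w=4) 6-7(w=9)}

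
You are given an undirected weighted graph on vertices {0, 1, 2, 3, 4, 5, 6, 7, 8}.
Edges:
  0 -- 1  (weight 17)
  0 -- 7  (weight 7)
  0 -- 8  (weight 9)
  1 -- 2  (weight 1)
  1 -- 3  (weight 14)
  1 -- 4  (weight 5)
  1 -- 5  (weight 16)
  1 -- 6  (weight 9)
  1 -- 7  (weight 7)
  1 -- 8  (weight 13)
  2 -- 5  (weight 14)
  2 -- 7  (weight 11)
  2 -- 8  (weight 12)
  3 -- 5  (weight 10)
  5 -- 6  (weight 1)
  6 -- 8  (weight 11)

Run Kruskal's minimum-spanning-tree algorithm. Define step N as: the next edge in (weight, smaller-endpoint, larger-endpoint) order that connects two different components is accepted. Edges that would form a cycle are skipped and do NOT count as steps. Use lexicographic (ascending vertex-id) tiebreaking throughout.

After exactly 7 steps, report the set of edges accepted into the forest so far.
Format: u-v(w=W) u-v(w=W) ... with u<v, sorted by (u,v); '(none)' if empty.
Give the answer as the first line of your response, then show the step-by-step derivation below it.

0-7(w=7) 0-8(w=9) 1-2(w=1) 1-4(w=5) 1-6(w=9) 1-7(w=7) 5-6(w=1)

step 1: add edge 1-2 (w=1); MST = {1-2(w=1)}
step 2: add edge 5-6 (w=1); MST = {1-2(w=1) 5-6(w=1)}
step 3: add edge 1-4 (w=5); MST = {1-2(w=1) 1-4(w=5) 5-6(w=1)}
step 4: add edge 0-7 (w=7); MST = {0-7(w=7) 1-2(w=1) 1-4(w=5) 5-6(w=1)}
step 5: add edge 1-7 (w=7); MST = {0-7(w=7) 1-2(w=1) 1-4(w=5) 1-7(w=7) 5-6(w=1)}
step 6: add edge 0-8 (w=9); MST = {0-7(w=7) 0-8(w=9) 1-2(w=1) 1-4(w=5) 1-7(w=7) 5-6(w=1)}
step 7: add edge 1-6 (w=9); MST = {0-7(w=7) 0-8(w=9) 1-2(w=1) 1-4(w=5) 1-6(w=9) 1-7(w=7) 5-6(w=1)}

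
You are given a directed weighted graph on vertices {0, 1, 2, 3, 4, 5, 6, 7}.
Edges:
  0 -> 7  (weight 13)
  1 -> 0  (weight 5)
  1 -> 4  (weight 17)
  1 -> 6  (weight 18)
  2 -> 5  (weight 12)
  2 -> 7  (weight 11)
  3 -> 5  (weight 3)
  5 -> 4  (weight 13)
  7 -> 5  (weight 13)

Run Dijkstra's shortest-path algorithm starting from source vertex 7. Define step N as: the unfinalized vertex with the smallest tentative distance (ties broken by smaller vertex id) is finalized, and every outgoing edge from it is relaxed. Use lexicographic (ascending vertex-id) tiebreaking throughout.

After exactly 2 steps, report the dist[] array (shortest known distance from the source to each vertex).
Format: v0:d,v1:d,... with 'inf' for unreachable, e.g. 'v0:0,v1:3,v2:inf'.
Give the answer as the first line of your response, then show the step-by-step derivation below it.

v0:inf,v1:inf,v2:inf,v3:inf,v4:26,v5:13,v6:inf,v7:0

step 1: dist = v0:inf,v1:inf,v2:inf,v3:inf,v4:inf,v5:13,v6:inf,v7:0
step 2: dist = v0:inf,v1:inf,v2:inf,v3:inf,v4:26,v5:13,v6:inf,v7:0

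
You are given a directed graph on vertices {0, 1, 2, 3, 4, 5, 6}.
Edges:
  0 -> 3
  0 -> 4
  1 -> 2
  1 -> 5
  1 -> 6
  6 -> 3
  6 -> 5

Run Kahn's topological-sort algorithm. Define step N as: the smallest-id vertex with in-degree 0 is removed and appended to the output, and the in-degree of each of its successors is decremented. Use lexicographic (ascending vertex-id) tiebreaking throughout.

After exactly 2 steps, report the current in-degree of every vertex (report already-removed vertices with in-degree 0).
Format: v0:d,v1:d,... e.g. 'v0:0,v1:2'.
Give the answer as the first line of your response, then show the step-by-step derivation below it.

v0:0,v1:0,v2:0,v3:1,v4:0,v5:1,v6:0

step 1: output 0; order=[0]; indeg=(0,0,1,1,0,2,1)
step 2: output 1; order=[0,1]; indeg=(0,0,0,1,0,1,0)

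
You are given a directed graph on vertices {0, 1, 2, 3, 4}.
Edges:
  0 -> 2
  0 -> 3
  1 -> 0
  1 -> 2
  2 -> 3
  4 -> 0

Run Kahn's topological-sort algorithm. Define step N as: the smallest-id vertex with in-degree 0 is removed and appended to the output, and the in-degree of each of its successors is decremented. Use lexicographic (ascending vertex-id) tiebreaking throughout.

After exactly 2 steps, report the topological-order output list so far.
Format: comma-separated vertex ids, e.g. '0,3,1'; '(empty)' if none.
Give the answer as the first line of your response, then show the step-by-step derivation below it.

1,4

step 1: output 1; order=[1]; indeg=(1,0,1,2,0)
step 2: output 4; order=[1,4]; indeg=(0,0,1,2,0)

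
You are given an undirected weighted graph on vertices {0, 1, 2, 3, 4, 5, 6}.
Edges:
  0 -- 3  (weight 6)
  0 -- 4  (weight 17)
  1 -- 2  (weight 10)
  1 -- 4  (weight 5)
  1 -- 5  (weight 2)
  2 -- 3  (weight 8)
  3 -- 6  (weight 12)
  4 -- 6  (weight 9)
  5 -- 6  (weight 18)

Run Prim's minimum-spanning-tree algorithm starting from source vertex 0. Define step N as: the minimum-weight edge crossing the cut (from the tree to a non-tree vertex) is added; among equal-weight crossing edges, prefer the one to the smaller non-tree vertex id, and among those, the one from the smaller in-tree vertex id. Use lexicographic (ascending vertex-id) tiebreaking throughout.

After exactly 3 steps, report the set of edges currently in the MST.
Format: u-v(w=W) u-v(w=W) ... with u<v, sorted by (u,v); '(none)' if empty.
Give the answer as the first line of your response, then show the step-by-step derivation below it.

0-3(w=6) 1-2(w=10) 2-3(w=8)

step 1: add edge 0-3 (w=6); MST = {0-3(w=6)}
step 2: add edge 2-3 (w=8); MST = {0-3(w=6) 2-3(w=8)}
step 3: add edge 1-2 (w=10); MST = {0-3(w=6) 1-2(w=10) 2-3(w=8)}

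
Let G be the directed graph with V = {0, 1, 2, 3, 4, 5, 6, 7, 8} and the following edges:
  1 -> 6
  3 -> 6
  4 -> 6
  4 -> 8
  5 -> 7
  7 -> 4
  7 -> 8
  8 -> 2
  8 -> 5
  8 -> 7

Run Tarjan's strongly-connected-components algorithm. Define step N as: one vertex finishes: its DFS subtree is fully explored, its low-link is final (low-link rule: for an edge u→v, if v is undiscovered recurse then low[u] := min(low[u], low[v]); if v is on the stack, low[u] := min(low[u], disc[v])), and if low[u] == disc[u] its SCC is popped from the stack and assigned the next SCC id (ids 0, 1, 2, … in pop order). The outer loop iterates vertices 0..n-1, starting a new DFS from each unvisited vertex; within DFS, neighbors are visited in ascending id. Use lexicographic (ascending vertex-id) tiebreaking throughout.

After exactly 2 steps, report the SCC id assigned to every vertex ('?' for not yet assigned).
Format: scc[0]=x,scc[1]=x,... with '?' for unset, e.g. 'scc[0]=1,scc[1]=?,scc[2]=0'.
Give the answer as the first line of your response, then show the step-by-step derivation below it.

scc[0]=0,scc[1]=?,scc[2]=?,scc[3]=?,scc[4]=?,scc[5]=?,scc[6]=1,scc[7]=?,scc[8]=?

step 1: low=(low[0]=0,low[1]=?,low[2]=?,low[3]=?,low[4]=?,low[5]=?,low[6]=?,low[7]=?,low[8]=?); scc=(scc[0]=0,scc[1]=?,scc[2]=?,scc[3]=?,scc[4]=?,scc[5]=?,scc[6]=?,scc[7]=?,scc[8]=?)
step 2: low=(low[0]=0,low[1]=1,low[2]=?,low[3]=?,low[4]=?,low[5]=?,low[6]=2,low[7]=?,low[8]=?); scc=(scc[0]=0,scc[1]=?,scc[2]=?,scc[3]=?,scc[4]=?,scc[5]=?,scc[6]=1,scc[7]=?,scc[8]=?)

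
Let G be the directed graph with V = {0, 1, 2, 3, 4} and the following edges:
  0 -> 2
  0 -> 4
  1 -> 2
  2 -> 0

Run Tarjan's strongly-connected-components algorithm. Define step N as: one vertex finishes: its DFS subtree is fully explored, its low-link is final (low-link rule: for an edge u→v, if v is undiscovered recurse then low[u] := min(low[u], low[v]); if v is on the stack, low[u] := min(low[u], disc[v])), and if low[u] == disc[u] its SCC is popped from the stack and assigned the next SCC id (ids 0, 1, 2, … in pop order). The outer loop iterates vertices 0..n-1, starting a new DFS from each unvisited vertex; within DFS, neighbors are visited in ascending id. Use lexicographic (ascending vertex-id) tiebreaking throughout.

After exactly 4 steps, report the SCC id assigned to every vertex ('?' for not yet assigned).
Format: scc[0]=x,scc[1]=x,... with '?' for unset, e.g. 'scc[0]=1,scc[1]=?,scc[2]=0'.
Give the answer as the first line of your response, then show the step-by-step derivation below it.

scc[0]=1,scc[1]=2,scc[2]=1,scc[3]=?,scc[4]=0

step 1: low=(low[0]=0,low[1]=?,low[2]=0,low[3]=?,low[4]=?); scc=(scc[0]=?,scc[1]=?,scc[2]=?,scc[3]=?,scc[4]=?)
step 2: low=(low[0]=0,low[1]=?,low[2]=0,low[3]=?,low[4]=2); scc=(scc[0]=?,scc[1]=?,scc[2]=?,scc[3]=?,scc[4]=0)
step 3: low=(low[0]=0,low[1]=?,low[2]=0,low[3]=?,low[4]=2); scc=(scc[0]=1,scc[1]=?,scc[2]=1,scc[3]=?,scc[4]=0)
step 4: low=(low[0]=0,low[1]=3,low[2]=0,low[3]=?,low[4]=2); scc=(scc[0]=1,scc[1]=2,scc[2]=1,scc[3]=?,scc[4]=0)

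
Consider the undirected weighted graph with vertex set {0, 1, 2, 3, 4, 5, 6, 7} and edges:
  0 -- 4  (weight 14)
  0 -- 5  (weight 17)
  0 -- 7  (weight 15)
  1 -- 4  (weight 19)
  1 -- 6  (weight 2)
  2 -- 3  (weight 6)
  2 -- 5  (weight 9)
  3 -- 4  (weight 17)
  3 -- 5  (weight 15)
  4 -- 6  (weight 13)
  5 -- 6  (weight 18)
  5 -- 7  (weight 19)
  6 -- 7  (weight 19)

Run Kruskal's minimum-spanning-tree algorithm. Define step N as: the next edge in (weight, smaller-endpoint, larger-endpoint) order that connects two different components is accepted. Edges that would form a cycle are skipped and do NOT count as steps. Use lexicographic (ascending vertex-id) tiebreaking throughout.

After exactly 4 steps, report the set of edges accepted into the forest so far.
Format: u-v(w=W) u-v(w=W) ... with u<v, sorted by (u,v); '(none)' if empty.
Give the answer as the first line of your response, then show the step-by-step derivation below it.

1-6(w=2) 2-3(w=6) 2-5(w=9) 4-6(w=13)

step 1: add edge 1-6 (w=2); MST = {1-6(w=2)}
step 2: add edge 2-3 (w=6); MST = {1-6(w=2) 2-3(w=6)}
step 3: add edge 2-5 (w=9); MST = {1-6(w=2) 2-3(w=6) 2-5(w=9)}
step 4: add edge 4-6 (w=13); MST = {1-6(w=2) 2-3(w=6) 2-5(w=9) 4-6(w=13)}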